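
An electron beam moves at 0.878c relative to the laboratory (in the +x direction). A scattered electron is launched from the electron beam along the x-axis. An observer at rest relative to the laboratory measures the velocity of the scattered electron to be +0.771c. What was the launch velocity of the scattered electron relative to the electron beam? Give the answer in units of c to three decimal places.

-0.331c

Invert the composition law: u' = (u − v)/(1 − uv/c²).
u' = (0.771 − 0.878) / (1 − (0.771)(0.878)) = -0.1070/0.3231 = -0.3312.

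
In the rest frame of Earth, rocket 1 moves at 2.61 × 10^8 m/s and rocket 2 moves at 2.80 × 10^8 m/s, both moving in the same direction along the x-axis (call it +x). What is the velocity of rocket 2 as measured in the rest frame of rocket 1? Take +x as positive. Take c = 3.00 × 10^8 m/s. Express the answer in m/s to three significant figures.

+1.01 × 10^8 m/s

β_A = 0.870, β_B = 0.933 (dividing each by c = 3.00 × 10^8 m/s).
Transform to A's frame with the inverse velocity-addition law: u' = (u − v)/(1 − uv/c²), taking u = β_B and v = β_A.
u' = (0.933 − 0.870) / (1 − (0.870)(0.933)) = 0.0633/0.1880 = 0.3369.
u' = 0.3369 × 3.00 × 10^8 m/s.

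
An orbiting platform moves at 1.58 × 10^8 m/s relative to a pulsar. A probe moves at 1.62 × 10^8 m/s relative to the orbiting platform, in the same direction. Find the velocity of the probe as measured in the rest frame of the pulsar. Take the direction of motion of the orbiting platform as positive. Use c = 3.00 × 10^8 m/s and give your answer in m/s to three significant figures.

2.49 × 10^8 m/s

In units of c (dividing by 3.00 × 10^8 m/s): v = 0.527, u' = 0.540.
u = (u' + v)/(1 + u'v/c²):
u = (0.540 + 0.527) / (1 + 0.540·0.527) = 1.0667/1.2844 = 0.8305
(Galilean addition would give +1.067c, exceeding c.)
Converting back: u = 0.8305 × 3.00 × 10^8 m/s.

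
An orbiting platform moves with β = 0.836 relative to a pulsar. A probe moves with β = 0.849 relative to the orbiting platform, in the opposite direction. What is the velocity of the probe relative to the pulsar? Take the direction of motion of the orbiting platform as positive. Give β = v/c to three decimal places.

With v = 0.836 and u' = -0.849 (in units of c),
u = (u' + v)/(1 + u'v/c²):
u = (-0.849 + 0.836) / (1 + (-0.849)·0.836) = -0.0130/0.2902 = -0.0448
(Galilean addition would give -0.013c.)

β = -0.045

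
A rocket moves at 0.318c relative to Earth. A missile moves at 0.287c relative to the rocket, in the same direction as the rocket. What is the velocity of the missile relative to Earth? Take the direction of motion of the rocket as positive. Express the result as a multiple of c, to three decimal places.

With v = 0.318 and u' = 0.287 (in units of c),
u = (u' + v)/(1 + u'v/c²):
u = (0.287 + 0.318) / (1 + 0.287·0.318) = 0.6050/1.0913 = 0.5544

0.554c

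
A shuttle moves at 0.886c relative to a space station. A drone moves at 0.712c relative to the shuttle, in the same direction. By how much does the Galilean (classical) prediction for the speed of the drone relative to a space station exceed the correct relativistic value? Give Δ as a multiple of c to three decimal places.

Δ = 0.618c

Galilean: u_cl = 0.712 + 0.886 = 1.5980.
Relativistic: u_rel = (0.712 + 0.886) / (1 + 0.712·0.886) = 1.5980/1.6308 = 0.9799.
Δ = 1.5980 − 0.9799 = 0.6181.
(The classical prediction exceeds c; the relativistic result does not.)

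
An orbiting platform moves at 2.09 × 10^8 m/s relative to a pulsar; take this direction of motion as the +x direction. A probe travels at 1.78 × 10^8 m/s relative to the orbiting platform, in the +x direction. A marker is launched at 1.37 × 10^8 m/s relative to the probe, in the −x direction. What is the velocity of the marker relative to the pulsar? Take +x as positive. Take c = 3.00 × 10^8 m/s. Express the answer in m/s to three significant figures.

+2.35 × 10^8 m/s

Apply u = (u' + v)/(1 + u'v/c²) successively, working outward toward the pulsar.
(Dividing each given speed by c = 3.00 × 10^8 m/s to work in units of c.)
Start: velocity of the orbiting platform relative to the pulsar = 0.6967c.
Compose with the probe (u' = 0.593 in the orbiting platform frame): u_1 = (0.593 + 0.697) / (1 + 0.593·0.697) = 1.2900/1.4134 = 0.9127.
Compose with the marker (u' = -0.457 in the probe frame): u_2 = (-0.457 + 0.913) / (1 + (-0.457)·0.913) = 0.4561/0.5832 = 0.7820.
So u = 0.7820 × 3.00 × 10^8 m/s.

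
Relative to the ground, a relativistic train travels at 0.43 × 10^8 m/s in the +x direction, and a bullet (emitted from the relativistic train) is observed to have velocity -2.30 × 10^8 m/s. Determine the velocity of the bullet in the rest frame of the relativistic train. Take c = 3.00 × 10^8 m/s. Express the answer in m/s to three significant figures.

-2.46 × 10^8 m/s

v = 0.143c, u = -0.767c.
Invert the composition law: u' = (u − v)/(1 − uv/c²).
u' = (-0.767 − 0.143) / (1 − (-0.767)(0.143)) = -0.9100/1.1099 = -0.8199.
u' = -0.8199 × 3.00 × 10^8 m/s.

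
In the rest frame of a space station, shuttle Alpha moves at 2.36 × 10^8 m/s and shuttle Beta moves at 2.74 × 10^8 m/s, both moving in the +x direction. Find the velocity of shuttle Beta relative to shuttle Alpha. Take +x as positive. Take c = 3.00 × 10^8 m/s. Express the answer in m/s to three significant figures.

β_A = 0.787, β_B = 0.913 (dividing each by c = 3.00 × 10^8 m/s).
Transform to A's frame with the inverse velocity-addition law: u' = (u − v)/(1 − uv/c²), taking u = β_B and v = β_A.
u' = (0.913 − 0.787) / (1 − (0.787)(0.913)) = 0.1267/0.2815 = 0.4500.
u' = 0.4500 × 3.00 × 10^8 m/s.

+1.35 × 10^8 m/s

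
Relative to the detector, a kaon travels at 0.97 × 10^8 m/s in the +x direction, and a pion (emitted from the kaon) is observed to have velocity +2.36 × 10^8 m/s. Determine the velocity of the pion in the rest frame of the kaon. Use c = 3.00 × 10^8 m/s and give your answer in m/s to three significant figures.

+1.86 × 10^8 m/s

v = 0.323c, u = 0.787c.
Invert the composition law: u' = (u − v)/(1 − uv/c²).
u' = (0.787 − 0.323) / (1 − (0.787)(0.323)) = 0.4633/0.7456 = 0.6214.
u' = 0.6214 × 3.00 × 10^8 m/s.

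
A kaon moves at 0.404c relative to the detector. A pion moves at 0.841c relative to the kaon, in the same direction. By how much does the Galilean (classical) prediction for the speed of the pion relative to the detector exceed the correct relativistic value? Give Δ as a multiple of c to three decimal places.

Galilean: u_cl = 0.841 + 0.404 = 1.2450.
Relativistic: u_rel = (0.841 + 0.404) / (1 + 0.841·0.404) = 1.2450/1.3398 = 0.9293.
Δ = 1.2450 − 0.9293 = 0.3157.
(The classical prediction exceeds c; the relativistic result does not.)

Δ = 0.316c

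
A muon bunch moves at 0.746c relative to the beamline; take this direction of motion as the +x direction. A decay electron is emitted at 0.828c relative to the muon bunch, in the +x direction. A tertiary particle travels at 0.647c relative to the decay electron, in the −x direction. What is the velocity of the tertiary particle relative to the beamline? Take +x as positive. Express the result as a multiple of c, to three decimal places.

Apply u = (u' + v)/(1 + u'v/c²) successively, working outward toward the beamline.
Start: velocity of the muon bunch relative to the beamline = 0.7460c.
Compose with the decay electron (u' = 0.828 in the muon bunch frame): u_1 = (0.828 + 0.746) / (1 + 0.828·0.746) = 1.5740/1.6177 = 0.9730.
Compose with the tertiary particle (u' = -0.647 in the decay electron frame): u_2 = (-0.647 + 0.973) / (1 + (-0.647)·0.973) = 0.3260/0.3705 = 0.8799.

+0.880c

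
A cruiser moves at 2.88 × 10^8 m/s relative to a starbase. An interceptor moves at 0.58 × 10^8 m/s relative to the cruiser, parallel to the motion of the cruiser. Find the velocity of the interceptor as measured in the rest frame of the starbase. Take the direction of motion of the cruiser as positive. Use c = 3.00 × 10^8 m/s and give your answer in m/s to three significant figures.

In units of c (dividing by 3.00 × 10^8 m/s): v = 0.960, u' = 0.193.
u = (u' + v)/(1 + u'v/c²):
u = (0.193 + 0.960) / (1 + 0.193·0.960) = 1.1533/1.1856 = 0.9728
Converting back: u = 0.9728 × 3.00 × 10^8 m/s.

2.92 × 10^8 m/s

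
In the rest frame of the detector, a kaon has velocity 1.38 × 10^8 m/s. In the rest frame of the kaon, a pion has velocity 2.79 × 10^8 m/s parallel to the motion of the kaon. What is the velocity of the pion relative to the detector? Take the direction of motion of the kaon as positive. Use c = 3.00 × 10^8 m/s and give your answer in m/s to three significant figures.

In units of c (dividing by 3.00 × 10^8 m/s): v = 0.460, u' = 0.930.
u = (u' + v)/(1 + u'v/c²):
u = (0.930 + 0.460) / (1 + 0.930·0.460) = 1.3900/1.4278 = 0.9735
Converting back: u = 0.9735 × 3.00 × 10^8 m/s.

2.92 × 10^8 m/s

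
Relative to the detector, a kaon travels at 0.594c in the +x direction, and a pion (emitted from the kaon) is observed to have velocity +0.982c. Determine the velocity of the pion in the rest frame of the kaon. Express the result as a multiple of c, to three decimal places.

+0.931c

Invert the composition law: u' = (u − v)/(1 − uv/c²).
u' = (0.982 − 0.594) / (1 − (0.982)(0.594)) = 0.3880/0.4167 = 0.9311.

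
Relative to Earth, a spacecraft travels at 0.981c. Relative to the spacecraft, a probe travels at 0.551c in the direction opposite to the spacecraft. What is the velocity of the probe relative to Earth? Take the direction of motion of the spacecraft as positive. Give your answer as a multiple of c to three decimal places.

+0.936c

With v = 0.981 and u' = -0.551 (in units of c),
u = (u' + v)/(1 + u'v/c²):
u = (-0.551 + 0.981) / (1 + (-0.551)·0.981) = 0.4300/0.4595 = 0.9359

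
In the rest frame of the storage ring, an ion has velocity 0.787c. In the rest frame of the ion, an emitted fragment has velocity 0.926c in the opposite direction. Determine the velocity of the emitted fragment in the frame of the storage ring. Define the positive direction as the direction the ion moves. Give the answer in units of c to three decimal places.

With v = 0.787 and u' = -0.926 (in units of c),
u = (u' + v)/(1 + u'v/c²):
u = (-0.926 + 0.787) / (1 + (-0.926)·0.787) = -0.1390/0.2712 = -0.5125
(Galilean addition would give -0.139c.)

-0.512c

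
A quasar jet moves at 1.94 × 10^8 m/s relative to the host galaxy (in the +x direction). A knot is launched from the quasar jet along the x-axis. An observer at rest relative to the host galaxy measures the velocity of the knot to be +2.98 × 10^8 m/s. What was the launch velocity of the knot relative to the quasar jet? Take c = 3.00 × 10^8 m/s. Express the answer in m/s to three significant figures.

+2.91 × 10^8 m/s

v = 0.647c, u = 0.993c.
Invert the composition law: u' = (u − v)/(1 − uv/c²).
u' = (0.993 − 0.647) / (1 − (0.993)(0.647)) = 0.3467/0.3576 = 0.9693.
u' = 0.9693 × 3.00 × 10^8 m/s.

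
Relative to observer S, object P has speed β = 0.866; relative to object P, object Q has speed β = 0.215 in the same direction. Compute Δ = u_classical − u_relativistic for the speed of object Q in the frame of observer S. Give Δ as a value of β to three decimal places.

Galilean: u_cl = 0.215 + 0.866 = 1.0810.
Relativistic: u_rel = (0.215 + 0.866) / (1 + 0.215·0.866) = 1.0810/1.1862 = 0.9113.
Δ = 1.0810 − 0.9113 = 0.1697.
(The classical prediction exceeds c; the relativistic result does not.)

Δ = 0.170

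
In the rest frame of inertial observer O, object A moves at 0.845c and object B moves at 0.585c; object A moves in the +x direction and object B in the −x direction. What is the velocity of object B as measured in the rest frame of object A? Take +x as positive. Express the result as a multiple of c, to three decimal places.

-0.957c

β_A = 0.845, β_B = -0.585.
Transform to A's frame with the inverse velocity-addition law: u' = (u − v)/(1 − uv/c²), taking u = β_B and v = β_A.
u' = (-0.585 − 0.845) / (1 − (0.845)(-0.585)) = -1.4300/1.4943 = -0.9570.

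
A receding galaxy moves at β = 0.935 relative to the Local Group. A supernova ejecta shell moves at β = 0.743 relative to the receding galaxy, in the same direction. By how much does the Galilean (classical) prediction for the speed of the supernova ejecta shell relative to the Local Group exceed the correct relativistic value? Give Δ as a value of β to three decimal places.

Δ = 0.688

Galilean: u_cl = 0.743 + 0.935 = 1.6780.
Relativistic: u_rel = (0.743 + 0.935) / (1 + 0.743·0.935) = 1.6780/1.6947 = 0.9901.
Δ = 1.6780 − 0.9901 = 0.6879.
(The classical prediction exceeds c; the relativistic result does not.)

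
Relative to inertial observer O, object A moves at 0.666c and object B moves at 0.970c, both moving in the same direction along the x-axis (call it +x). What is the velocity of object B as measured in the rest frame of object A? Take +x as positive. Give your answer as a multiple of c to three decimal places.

+0.859c

β_A = 0.666, β_B = 0.970.
Transform to A's frame with the inverse velocity-addition law: u' = (u − v)/(1 − uv/c²), taking u = β_B and v = β_A.
u' = (0.970 − 0.666) / (1 − (0.666)(0.970)) = 0.3040/0.3540 = 0.8588.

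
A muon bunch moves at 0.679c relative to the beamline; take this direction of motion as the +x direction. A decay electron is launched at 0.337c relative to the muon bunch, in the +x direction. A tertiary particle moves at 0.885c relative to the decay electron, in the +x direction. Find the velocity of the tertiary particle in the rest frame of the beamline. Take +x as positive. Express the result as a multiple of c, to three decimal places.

0.988c

Apply u = (u' + v)/(1 + u'v/c²) successively, working outward toward the beamline.
Start: velocity of the muon bunch relative to the beamline = 0.6790c.
Compose with the decay electron (u' = 0.337 in the muon bunch frame): u_1 = (0.337 + 0.679) / (1 + 0.337·0.679) = 1.0160/1.2288 = 0.8268.
Compose with the tertiary particle (u' = 0.885 in the decay electron frame): u_2 = (0.885 + 0.827) / (1 + 0.885·0.827) = 1.7118/1.7317 = 0.9885.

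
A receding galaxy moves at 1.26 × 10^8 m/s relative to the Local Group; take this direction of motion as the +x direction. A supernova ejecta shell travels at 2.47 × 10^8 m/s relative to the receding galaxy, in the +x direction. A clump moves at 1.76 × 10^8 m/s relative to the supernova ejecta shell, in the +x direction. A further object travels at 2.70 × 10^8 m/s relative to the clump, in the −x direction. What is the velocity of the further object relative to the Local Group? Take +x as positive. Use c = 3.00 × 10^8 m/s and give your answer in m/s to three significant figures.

Apply u = (u' + v)/(1 + u'v/c²) successively, working outward toward the Local Group.
(Dividing each given speed by c = 3.00 × 10^8 m/s to work in units of c.)
Start: velocity of the receding galaxy relative to the Local Group = 0.4200c.
Compose with the supernova ejecta shell (u' = 0.823 in the receding galaxy frame): u_1 = (0.823 + 0.420) / (1 + 0.823·0.420) = 1.2433/1.3458 = 0.9239.
Compose with the clump (u' = 0.587 in the supernova ejecta shell frame): u_2 = (0.587 + 0.924) / (1 + 0.587·0.924) = 1.5105/1.5420 = 0.9796.
Compose with the further object (u' = -0.900 in the clump frame): u_3 = (-0.900 + 0.980) / (1 + (-0.900)·0.980) = 0.0796/0.1184 = 0.6724.
So u = 0.6724 × 3.00 × 10^8 m/s.

+2.02 × 10^8 m/s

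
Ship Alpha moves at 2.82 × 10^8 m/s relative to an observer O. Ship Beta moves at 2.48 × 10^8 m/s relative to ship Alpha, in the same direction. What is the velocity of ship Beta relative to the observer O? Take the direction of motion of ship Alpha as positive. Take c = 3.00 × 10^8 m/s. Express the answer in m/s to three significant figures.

2.98 × 10^8 m/s

In units of c (dividing by 3.00 × 10^8 m/s): v = 0.940, u' = 0.827.
u = (u' + v)/(1 + u'v/c²):
u = (0.827 + 0.940) / (1 + 0.827·0.940) = 1.7667/1.7771 = 0.9941
(Galilean addition would give +1.767c, exceeding c.)
Converting back: u = 0.9941 × 3.00 × 10^8 m/s.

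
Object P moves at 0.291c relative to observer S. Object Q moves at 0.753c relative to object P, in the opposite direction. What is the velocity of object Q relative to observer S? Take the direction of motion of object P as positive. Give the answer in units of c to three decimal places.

With v = 0.291 and u' = -0.753 (in units of c),
u = (u' + v)/(1 + u'v/c²):
u = (-0.753 + 0.291) / (1 + (-0.753)·0.291) = -0.4620/0.7809 = -0.5916

-0.592c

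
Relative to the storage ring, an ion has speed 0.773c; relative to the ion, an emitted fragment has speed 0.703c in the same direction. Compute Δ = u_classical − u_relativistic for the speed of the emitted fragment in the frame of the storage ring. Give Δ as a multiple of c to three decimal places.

Δ = 0.520c

Galilean: u_cl = 0.703 + 0.773 = 1.4760.
Relativistic: u_rel = (0.703 + 0.773) / (1 + 0.703·0.773) = 1.4760/1.5434 = 0.9563.
Δ = 1.4760 − 0.9563 = 0.5197.
(The classical prediction exceeds c; the relativistic result does not.)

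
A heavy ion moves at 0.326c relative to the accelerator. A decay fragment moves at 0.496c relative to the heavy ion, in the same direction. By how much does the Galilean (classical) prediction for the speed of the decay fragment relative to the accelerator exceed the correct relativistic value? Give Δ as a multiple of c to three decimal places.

Galilean: u_cl = 0.496 + 0.326 = 0.8220.
Relativistic: u_rel = (0.496 + 0.326) / (1 + 0.496·0.326) = 0.8220/1.1617 = 0.7076.
Δ = 0.8220 − 0.7076 = 0.1144.

Δ = 0.114c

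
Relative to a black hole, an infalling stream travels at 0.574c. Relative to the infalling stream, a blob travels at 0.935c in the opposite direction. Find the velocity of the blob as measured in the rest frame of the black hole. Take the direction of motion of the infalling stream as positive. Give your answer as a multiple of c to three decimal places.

-0.779c

With v = 0.574 and u' = -0.935 (in units of c),
u = (u' + v)/(1 + u'v/c²):
u = (-0.935 + 0.574) / (1 + (-0.935)·0.574) = -0.3610/0.4633 = -0.7792
(Galilean addition would give -0.361c.)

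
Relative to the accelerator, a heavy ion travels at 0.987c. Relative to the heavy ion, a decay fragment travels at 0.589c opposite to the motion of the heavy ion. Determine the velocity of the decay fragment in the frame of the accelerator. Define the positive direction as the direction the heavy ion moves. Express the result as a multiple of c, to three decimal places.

+0.951c

With v = 0.987 and u' = -0.589 (in units of c),
u = (u' + v)/(1 + u'v/c²):
u = (-0.589 + 0.987) / (1 + (-0.589)·0.987) = 0.3980/0.4187 = 0.9507
(Galilean addition would give +0.398c.)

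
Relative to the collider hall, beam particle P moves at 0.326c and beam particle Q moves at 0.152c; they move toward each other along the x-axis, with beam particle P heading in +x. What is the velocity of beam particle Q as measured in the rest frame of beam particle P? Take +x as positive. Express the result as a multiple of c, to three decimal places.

β_A = 0.326, β_B = -0.152.
Transform to A's frame with the inverse velocity-addition law: u' = (u − v)/(1 − uv/c²), taking u = β_B and v = β_A.
u' = (-0.152 − 0.326) / (1 − (0.326)(-0.152)) = -0.4780/1.0496 = -0.4554.

-0.455c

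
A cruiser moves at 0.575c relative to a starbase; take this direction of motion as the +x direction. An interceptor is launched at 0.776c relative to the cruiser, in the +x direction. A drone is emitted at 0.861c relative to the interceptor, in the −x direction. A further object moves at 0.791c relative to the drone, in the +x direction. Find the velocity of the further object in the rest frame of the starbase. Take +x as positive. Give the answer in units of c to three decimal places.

Apply u = (u' + v)/(1 + u'v/c²) successively, working outward toward the starbase.
Start: velocity of the cruiser relative to the starbase = 0.5750c.
Compose with the interceptor (u' = 0.776 in the cruiser frame): u_1 = (0.776 + 0.575) / (1 + 0.776·0.575) = 1.3510/1.4462 = 0.9342.
Compose with the drone (u' = -0.861 in the interceptor frame): u_2 = (-0.861 + 0.934) / (1 + (-0.861)·0.934) = 0.0732/0.1957 = 0.3739.
Compose with the further object (u' = 0.791 in the drone frame): u_3 = (0.791 + 0.374) / (1 + 0.791·0.374) = 1.1649/1.2958 = 0.8990.

+0.899c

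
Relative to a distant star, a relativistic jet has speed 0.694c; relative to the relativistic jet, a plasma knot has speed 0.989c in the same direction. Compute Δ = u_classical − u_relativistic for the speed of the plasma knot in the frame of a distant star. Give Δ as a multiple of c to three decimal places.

Δ = 0.685c

Galilean: u_cl = 0.989 + 0.694 = 1.6830.
Relativistic: u_rel = (0.989 + 0.694) / (1 + 0.989·0.694) = 1.6830/1.6864 = 0.9980.
Δ = 1.6830 − 0.9980 = 0.6850.
(The classical prediction exceeds c; the relativistic result does not.)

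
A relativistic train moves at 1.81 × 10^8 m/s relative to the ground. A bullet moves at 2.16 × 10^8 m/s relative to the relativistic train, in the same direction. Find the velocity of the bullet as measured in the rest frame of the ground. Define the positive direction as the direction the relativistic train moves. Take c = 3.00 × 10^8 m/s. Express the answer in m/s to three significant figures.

2.77 × 10^8 m/s

In units of c (dividing by 3.00 × 10^8 m/s): v = 0.603, u' = 0.720.
u = (u' + v)/(1 + u'v/c²):
u = (0.720 + 0.603) / (1 + 0.720·0.603) = 1.3233/1.4344 = 0.9226
Converting back: u = 0.9226 × 3.00 × 10^8 m/s.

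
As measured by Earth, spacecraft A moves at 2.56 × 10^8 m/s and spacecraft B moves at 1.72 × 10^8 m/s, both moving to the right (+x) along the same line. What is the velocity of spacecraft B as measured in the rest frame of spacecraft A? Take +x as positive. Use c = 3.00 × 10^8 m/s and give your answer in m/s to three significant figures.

β_A = 0.853, β_B = 0.573 (dividing each by c = 3.00 × 10^8 m/s).
Transform to A's frame with the inverse velocity-addition law: u' = (u − v)/(1 − uv/c²), taking u = β_B and v = β_A.
u' = (0.573 − 0.853) / (1 − (0.853)(0.573)) = -0.2800/0.5108 = -0.5482.
u' = -0.5482 × 3.00 × 10^8 m/s.

-1.64 × 10^8 m/s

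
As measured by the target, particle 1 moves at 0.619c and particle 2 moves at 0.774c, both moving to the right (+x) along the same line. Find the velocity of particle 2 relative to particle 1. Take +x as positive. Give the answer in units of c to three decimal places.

+0.298c

β_A = 0.619, β_B = 0.774.
Transform to A's frame with the inverse velocity-addition law: u' = (u − v)/(1 − uv/c²), taking u = β_B and v = β_A.
u' = (0.774 − 0.619) / (1 − (0.619)(0.774)) = 0.1550/0.5209 = 0.2976.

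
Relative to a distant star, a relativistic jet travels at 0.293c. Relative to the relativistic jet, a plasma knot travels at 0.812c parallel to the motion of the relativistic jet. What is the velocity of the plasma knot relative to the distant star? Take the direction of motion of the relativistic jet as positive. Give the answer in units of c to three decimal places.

0.893c

With v = 0.293 and u' = 0.812 (in units of c),
u = (u' + v)/(1 + u'v/c²):
u = (0.812 + 0.293) / (1 + 0.812·0.293) = 1.1050/1.2379 = 0.8926
(Galilean addition would give +1.105c, exceeding c.)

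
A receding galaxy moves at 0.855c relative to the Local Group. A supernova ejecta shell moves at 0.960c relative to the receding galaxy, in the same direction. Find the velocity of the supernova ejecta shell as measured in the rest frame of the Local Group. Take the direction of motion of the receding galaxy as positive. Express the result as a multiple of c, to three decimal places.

0.997c

With v = 0.855 and u' = 0.960 (in units of c),
u = (u' + v)/(1 + u'v/c²):
u = (0.960 + 0.855) / (1 + 0.960·0.855) = 1.8150/1.8208 = 0.9968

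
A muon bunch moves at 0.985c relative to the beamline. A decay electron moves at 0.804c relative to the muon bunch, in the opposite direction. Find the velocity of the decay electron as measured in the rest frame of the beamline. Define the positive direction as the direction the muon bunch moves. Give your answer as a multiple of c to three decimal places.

With v = 0.985 and u' = -0.804 (in units of c),
u = (u' + v)/(1 + u'v/c²):
u = (-0.804 + 0.985) / (1 + (-0.804)·0.985) = 0.1810/0.2081 = 0.8699
(Galilean addition would give +0.181c.)

+0.870c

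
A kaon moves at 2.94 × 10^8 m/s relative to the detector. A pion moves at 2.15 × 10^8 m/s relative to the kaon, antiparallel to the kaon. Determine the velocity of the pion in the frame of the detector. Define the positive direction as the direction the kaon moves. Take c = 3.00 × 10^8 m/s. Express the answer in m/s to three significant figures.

+2.65 × 10^8 m/s

In units of c (dividing by 3.00 × 10^8 m/s): v = 0.980, u' = -0.717.
u = (u' + v)/(1 + u'v/c²):
u = (-0.717 + 0.980) / (1 + (-0.717)·0.980) = 0.2633/0.2977 = 0.8847
Converting back: u = 0.8847 × 3.00 × 10^8 m/s.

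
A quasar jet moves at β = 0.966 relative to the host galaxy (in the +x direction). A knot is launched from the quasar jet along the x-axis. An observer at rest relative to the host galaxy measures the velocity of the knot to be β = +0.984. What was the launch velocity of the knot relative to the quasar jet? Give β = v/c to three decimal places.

Invert the composition law: u' = (u − v)/(1 − uv/c²).
u' = (0.984 − 0.966) / (1 − (0.984)(0.966)) = 0.0180/0.0495 = 0.3640.

β = +0.364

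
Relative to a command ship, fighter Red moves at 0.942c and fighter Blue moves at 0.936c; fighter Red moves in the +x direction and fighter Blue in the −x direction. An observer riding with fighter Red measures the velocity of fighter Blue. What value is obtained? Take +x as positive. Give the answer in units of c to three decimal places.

-0.998c

β_A = 0.942, β_B = -0.936.
Transform to A's frame with the inverse velocity-addition law: u' = (u − v)/(1 − uv/c²), taking u = β_B and v = β_A.
u' = (-0.936 − 0.942) / (1 − (0.942)(-0.936)) = -1.8780/1.8817 = -0.9980.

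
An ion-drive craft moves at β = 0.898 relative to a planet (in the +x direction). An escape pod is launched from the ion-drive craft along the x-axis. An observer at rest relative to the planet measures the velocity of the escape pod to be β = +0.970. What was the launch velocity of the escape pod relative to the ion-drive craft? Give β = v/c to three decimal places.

Invert the composition law: u' = (u − v)/(1 − uv/c²).
u' = (0.970 − 0.898) / (1 − (0.970)(0.898)) = 0.0720/0.1289 = 0.5584.

β = +0.558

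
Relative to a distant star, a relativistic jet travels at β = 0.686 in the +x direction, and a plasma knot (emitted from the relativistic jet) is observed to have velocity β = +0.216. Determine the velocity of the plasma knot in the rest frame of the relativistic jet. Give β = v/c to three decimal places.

Invert the composition law: u' = (u − v)/(1 − uv/c²).
u' = (0.216 − 0.686) / (1 − (0.216)(0.686)) = -0.4700/0.8518 = -0.5518.

β = -0.552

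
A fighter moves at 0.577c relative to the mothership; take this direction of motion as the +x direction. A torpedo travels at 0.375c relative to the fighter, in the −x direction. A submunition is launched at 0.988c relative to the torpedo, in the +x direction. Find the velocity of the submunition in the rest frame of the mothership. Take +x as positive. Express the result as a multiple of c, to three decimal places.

+0.993c

Apply u = (u' + v)/(1 + u'v/c²) successively, working outward toward the mothership.
Start: velocity of the fighter relative to the mothership = 0.5770c.
Compose with the torpedo (u' = -0.375 in the fighter frame): u_1 = (-0.375 + 0.577) / (1 + (-0.375)·0.577) = 0.2020/0.7836 = 0.2578.
Compose with the submunition (u' = 0.988 in the torpedo frame): u_2 = (0.988 + 0.258) / (1 + 0.988·0.258) = 1.2458/1.2547 = 0.9929.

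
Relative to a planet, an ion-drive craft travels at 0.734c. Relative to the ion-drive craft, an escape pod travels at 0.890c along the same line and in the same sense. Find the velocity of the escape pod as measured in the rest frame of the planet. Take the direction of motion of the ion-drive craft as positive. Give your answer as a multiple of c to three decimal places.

0.982c

With v = 0.734 and u' = 0.890 (in units of c),
u = (u' + v)/(1 + u'v/c²):
u = (0.890 + 0.734) / (1 + 0.890·0.734) = 1.6240/1.6533 = 0.9823
(Galilean addition would give +1.624c, exceeding c.)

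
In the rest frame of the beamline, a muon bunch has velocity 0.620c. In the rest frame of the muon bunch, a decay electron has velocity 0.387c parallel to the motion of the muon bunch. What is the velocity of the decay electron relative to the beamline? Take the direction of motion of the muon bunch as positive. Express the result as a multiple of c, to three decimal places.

0.812c

With v = 0.620 and u' = 0.387 (in units of c),
u = (u' + v)/(1 + u'v/c²):
u = (0.387 + 0.620) / (1 + 0.387·0.620) = 1.0070/1.2399 = 0.8121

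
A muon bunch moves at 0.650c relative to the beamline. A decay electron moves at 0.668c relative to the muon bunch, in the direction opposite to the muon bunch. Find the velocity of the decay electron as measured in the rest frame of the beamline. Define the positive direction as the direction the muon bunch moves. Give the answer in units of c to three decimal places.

With v = 0.650 and u' = -0.668 (in units of c),
u = (u' + v)/(1 + u'v/c²):
u = (-0.668 + 0.650) / (1 + (-0.668)·0.650) = -0.0180/0.5658 = -0.0318
(Galilean addition would give -0.018c.)

-0.032c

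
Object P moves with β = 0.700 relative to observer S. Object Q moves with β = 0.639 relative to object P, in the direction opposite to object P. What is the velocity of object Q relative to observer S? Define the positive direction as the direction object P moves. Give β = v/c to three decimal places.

β = +0.110

With v = 0.700 and u' = -0.639 (in units of c),
u = (u' + v)/(1 + u'v/c²):
u = (-0.639 + 0.700) / (1 + (-0.639)·0.700) = 0.0610/0.5527 = 0.1104
(Galilean addition would give +0.061c.)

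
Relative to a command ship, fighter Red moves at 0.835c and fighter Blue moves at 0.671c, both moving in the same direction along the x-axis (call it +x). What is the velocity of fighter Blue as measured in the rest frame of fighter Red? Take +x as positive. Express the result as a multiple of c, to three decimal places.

-0.373c

β_A = 0.835, β_B = 0.671.
Transform to A's frame with the inverse velocity-addition law: u' = (u − v)/(1 − uv/c²), taking u = β_B and v = β_A.
u' = (0.671 − 0.835) / (1 − (0.835)(0.671)) = -0.1640/0.4397 = -0.3730.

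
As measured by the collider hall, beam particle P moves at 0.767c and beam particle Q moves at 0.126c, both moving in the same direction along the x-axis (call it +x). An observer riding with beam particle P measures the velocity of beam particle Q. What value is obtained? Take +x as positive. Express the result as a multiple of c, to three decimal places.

β_A = 0.767, β_B = 0.126.
Transform to A's frame with the inverse velocity-addition law: u' = (u − v)/(1 − uv/c²), taking u = β_B and v = β_A.
u' = (0.126 − 0.767) / (1 − (0.767)(0.126)) = -0.6410/0.9034 = -0.7096.

-0.710c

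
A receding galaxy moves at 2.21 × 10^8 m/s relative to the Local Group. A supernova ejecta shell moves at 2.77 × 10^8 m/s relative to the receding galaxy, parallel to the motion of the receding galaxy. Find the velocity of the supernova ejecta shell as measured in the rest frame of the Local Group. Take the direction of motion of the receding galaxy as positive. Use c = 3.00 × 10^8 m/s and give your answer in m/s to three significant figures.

In units of c (dividing by 3.00 × 10^8 m/s): v = 0.737, u' = 0.923.
u = (u' + v)/(1 + u'v/c²):
u = (0.923 + 0.737) / (1 + 0.923·0.737) = 1.6600/1.6802 = 0.9880
(Galilean addition would give +1.660c, exceeding c.)
Converting back: u = 0.9880 × 3.00 × 10^8 m/s.

2.96 × 10^8 m/s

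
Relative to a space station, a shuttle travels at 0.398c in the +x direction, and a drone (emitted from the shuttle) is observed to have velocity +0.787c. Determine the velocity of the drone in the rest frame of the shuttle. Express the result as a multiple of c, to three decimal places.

Invert the composition law: u' = (u − v)/(1 − uv/c²).
u' = (0.787 − 0.398) / (1 − (0.787)(0.398)) = 0.3890/0.6868 = 0.5664.

+0.566c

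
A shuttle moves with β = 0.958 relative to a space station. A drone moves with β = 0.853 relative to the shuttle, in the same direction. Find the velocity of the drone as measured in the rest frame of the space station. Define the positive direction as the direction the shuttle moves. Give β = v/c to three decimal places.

With v = 0.958 and u' = 0.853 (in units of c),
u = (u' + v)/(1 + u'v/c²):
u = (0.853 + 0.958) / (1 + 0.853·0.958) = 1.8110/1.8172 = 0.9966

β = 0.997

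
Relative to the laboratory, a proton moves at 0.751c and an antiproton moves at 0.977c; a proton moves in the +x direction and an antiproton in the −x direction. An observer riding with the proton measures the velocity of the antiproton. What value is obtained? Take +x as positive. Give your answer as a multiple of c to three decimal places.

-0.997c

β_A = 0.751, β_B = -0.977.
Transform to A's frame with the inverse velocity-addition law: u' = (u − v)/(1 − uv/c²), taking u = β_B and v = β_A.
u' = (-0.977 − 0.751) / (1 − (0.751)(-0.977)) = -1.7280/1.7337 = -0.9967.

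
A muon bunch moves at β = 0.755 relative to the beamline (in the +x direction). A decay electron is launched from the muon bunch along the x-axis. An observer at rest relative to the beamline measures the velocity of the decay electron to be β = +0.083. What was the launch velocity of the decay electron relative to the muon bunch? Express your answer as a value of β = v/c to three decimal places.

Invert the composition law: u' = (u − v)/(1 − uv/c²).
u' = (0.083 − 0.755) / (1 − (0.083)(0.755)) = -0.6720/0.9373 = -0.7169.

β = -0.717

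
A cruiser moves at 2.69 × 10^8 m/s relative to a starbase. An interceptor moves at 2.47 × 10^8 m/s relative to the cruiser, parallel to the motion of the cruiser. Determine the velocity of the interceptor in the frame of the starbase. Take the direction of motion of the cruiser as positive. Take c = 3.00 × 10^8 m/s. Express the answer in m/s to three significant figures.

2.97 × 10^8 m/s

In units of c (dividing by 3.00 × 10^8 m/s): v = 0.897, u' = 0.823.
u = (u' + v)/(1 + u'v/c²):
u = (0.823 + 0.897) / (1 + 0.823·0.897) = 1.7200/1.7383 = 0.9895
(Galilean addition would give +1.720c, exceeding c.)
Converting back: u = 0.9895 × 3.00 × 10^8 m/s.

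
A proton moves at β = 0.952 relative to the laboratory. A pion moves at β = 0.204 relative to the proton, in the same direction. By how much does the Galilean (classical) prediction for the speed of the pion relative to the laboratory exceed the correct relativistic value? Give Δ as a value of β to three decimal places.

Galilean: u_cl = 0.204 + 0.952 = 1.1560.
Relativistic: u_rel = (0.204 + 0.952) / (1 + 0.204·0.952) = 1.1560/1.1942 = 0.9680.
Δ = 1.1560 − 0.9680 = 0.1880.
(The classical prediction exceeds c; the relativistic result does not.)

Δ = 0.188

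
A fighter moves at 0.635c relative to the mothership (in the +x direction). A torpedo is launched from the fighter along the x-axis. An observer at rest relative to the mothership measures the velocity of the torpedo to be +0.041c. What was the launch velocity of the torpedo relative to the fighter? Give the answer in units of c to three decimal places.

Invert the composition law: u' = (u − v)/(1 − uv/c²).
u' = (0.041 − 0.635) / (1 − (0.041)(0.635)) = -0.5940/0.9740 = -0.6099.

-0.610c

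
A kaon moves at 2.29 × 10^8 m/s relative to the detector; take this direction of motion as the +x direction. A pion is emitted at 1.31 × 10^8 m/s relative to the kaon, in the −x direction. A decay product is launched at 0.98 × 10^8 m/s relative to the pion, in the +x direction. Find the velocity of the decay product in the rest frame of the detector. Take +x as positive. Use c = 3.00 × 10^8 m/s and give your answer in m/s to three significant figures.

Apply u = (u' + v)/(1 + u'v/c²) successively, working outward toward the detector.
(Dividing each given speed by c = 3.00 × 10^8 m/s to work in units of c.)
Start: velocity of the kaon relative to the detector = 0.7633c.
Compose with the pion (u' = -0.437 in the kaon frame): u_1 = (-0.437 + 0.763) / (1 + (-0.437)·0.763) = 0.3267/0.6667 = 0.4900.
Compose with the decay product (u' = 0.327 in the pion frame): u_2 = (0.327 + 0.490) / (1 + 0.327·0.490) = 0.8167/1.1601 = 0.7040.
So u = 0.7040 × 3.00 × 10^8 m/s.

+2.11 × 10^8 m/s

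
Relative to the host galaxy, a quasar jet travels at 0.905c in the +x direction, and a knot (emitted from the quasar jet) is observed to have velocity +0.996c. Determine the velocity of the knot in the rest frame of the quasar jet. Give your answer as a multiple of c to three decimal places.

+0.923c

Invert the composition law: u' = (u − v)/(1 − uv/c²).
u' = (0.996 − 0.905) / (1 − (0.996)(0.905)) = 0.0910/0.0986 = 0.9227.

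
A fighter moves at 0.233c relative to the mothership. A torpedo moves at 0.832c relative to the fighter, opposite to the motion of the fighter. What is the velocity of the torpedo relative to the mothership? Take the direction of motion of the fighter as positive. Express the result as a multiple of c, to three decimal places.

With v = 0.233 and u' = -0.832 (in units of c),
u = (u' + v)/(1 + u'v/c²):
u = (-0.832 + 0.233) / (1 + (-0.832)·0.233) = -0.5990/0.8061 = -0.7430
(Galilean addition would give -0.599c.)

-0.743c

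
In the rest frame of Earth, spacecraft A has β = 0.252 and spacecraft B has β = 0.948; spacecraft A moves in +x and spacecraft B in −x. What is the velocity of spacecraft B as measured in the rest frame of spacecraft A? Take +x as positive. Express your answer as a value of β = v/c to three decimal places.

β_A = 0.252, β_B = -0.948.
Transform to A's frame with the inverse velocity-addition law: u' = (u − v)/(1 − uv/c²), taking u = β_B and v = β_A.
u' = (-0.948 − 0.252) / (1 − (0.252)(-0.948)) = -1.2000/1.2389 = -0.9686.

β = -0.969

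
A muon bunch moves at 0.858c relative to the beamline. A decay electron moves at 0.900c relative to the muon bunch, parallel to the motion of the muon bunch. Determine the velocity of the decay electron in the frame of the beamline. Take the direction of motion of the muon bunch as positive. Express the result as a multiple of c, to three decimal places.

0.992c

With v = 0.858 and u' = 0.900 (in units of c),
u = (u' + v)/(1 + u'v/c²):
u = (0.900 + 0.858) / (1 + 0.900·0.858) = 1.7580/1.7722 = 0.9920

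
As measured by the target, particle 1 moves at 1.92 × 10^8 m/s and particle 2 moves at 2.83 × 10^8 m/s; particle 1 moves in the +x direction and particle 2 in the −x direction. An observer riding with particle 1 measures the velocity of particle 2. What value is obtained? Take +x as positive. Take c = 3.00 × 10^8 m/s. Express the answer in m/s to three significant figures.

-2.96 × 10^8 m/s

β_A = 0.640, β_B = -0.943 (dividing each by c = 3.00 × 10^8 m/s).
Transform to A's frame with the inverse velocity-addition law: u' = (u − v)/(1 − uv/c²), taking u = β_B and v = β_A.
u' = (-0.943 − 0.640) / (1 − (0.640)(-0.943)) = -1.5833/1.6037 = -0.9873.
u' = -0.9873 × 3.00 × 10^8 m/s.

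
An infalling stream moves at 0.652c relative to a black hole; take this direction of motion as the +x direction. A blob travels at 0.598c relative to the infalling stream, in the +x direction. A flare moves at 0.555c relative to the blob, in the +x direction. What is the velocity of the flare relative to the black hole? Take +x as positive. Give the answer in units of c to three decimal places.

Apply u = (u' + v)/(1 + u'v/c²) successively, working outward toward the black hole.
Start: velocity of the infalling stream relative to the black hole = 0.6520c.
Compose with the blob (u' = 0.598 in the infalling stream frame): u_1 = (0.598 + 0.652) / (1 + 0.598·0.652) = 1.2500/1.3899 = 0.8993.
Compose with the flare (u' = 0.555 in the blob frame): u_2 = (0.555 + 0.899) / (1 + 0.555·0.899) = 1.4543/1.4991 = 0.9701.

0.970c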